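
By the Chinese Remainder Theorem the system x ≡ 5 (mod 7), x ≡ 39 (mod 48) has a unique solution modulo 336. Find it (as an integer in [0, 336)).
x ≡ 327 (mod 336); the representative in [0, 336) is 327

The moduli 7, 48 are pairwise coprime, so by the CRT there is a unique solution mod 7·48 = 336.
Solve by successive substitution. Start with x ≡ 5 (mod 7).
  Combine with x ≡ 39 (mod 48): write x = 5 + 7·t and require 5 + 7·t ≡ 39 (mod 48), i.e. 7·t ≡ 39 − 5 ≡ 34 (mod 48). Since 7^(−1) ≡ 7 (mod 48), t ≡ 7·34 ≡ 46 (mod 48). So x ≡ 5 + 7·46 = 327 (mod 336).
Unique solution in [0, 336): x = 327.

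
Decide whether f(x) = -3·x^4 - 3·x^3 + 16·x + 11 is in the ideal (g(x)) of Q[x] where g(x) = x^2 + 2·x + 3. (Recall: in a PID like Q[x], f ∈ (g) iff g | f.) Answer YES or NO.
NO

In Q[x] the ideal (g) consists of all multiples of g, so f ∈ (g) iff g | f, i.e. iff the remainder of f on division by g is 0. Divide f by g (g is monic, so eliminate the leading term of the running remainder at each step):
  leading term -3·x^4: subtract (-3·x^2)·g(x) = -3·x^4 - 6·x^3 - 9·x^2, leaving 3·x^3 + 9·x^2 + 16·x + 11
  leading term 3·x^3: subtract (3·x)·g(x) = 3·x^3 + 6·x^2 + 9·x, leaving 3·x^2 + 7·x + 11
  leading term 3·x^2: subtract (3)·g(x) = 3·x^2 + 6·x + 9, leaving x + 2
The remainder r(x) = x + 2 ≠ 0 (and deg r < deg g), so g ∤ f, i.e. f ∉ (g).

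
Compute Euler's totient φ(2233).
φ(2233) = 1680

φ is multiplicative, with φ(p^e) = p^e − p^(e−1). Factorise 2233 = 7 · 11 · 29. Then
  φ(2233) = (7 − 1) · (11 − 1) · (29 − 1) = 6 · 10 · 28 = 1680.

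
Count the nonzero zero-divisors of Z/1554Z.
Z/1554Z has 1121 nonzero zero-divisors

In Z/1554Z each nonzero element is either a unit (gcd with 1554 is 1) or a zero-divisor (gcd > 1). The number of units is φ(1554): factorise 1554 = 2 · 3 · 7 · 37, so φ(1554) = (2 − 1) · (3 − 1) · (7 − 1) · (37 − 1) = 1 · 2 · 6 · 36 = 432. The nonzero elements number 1554 − 1 = 1553. Hence the nonzero zero-divisors number 1553 − 432 = 1121.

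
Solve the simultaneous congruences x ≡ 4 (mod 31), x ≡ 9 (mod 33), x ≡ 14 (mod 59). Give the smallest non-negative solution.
x ≡ 27036 (mod 60357); the representative in [0, 60357) is 27036

The moduli 31, 33, 59 are pairwise coprime, so by the CRT there is a unique solution mod 31·33·59 = 60357.
Solve by successive substitution. Start with x ≡ 4 (mod 31).
  Combine with x ≡ 9 (mod 33): write x = 4 + 31·t and require 4 + 31·t ≡ 9 (mod 33), i.e. 31·t ≡ 9 − 4 ≡ 5 (mod 33). Since 31^(−1) ≡ 16 (mod 33), t ≡ 16·5 ≡ 14 (mod 33). So x ≡ 4 + 31·14 = 438 (mod 1023).
  Combine with x ≡ 14 (mod 59): write x = 438 + 1023·t and require 438 + 1023·t ≡ 14 (mod 59), i.e. 1023·t ≡ 14 − 438 ≡ 48 (mod 59). Since 1023^(−1) ≡ 3 (mod 59) (1023 ≡ 20 (mod 59)), t ≡ 3·48 ≡ 26 (mod 59). So x ≡ 438 + 1023·26 = 27036 (mod 60357).
Unique solution in [0, 60357): x = 27036.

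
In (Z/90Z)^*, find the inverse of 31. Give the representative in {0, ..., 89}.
Apply the extended Euclidean algorithm to (90, 31), tracking rows (r, s, t) with s·90 + t·31 = r. Each division r_prev = q·r_cur + r_new produces the new row as (previous row) − q·(current row):
  row A: (90, 1, 0)   [1·90 + 0·31 = 90]
  row B: (31, 0, 1)   [0·90 + 1·31 = 31]
  90 = 2·31 + 28   → row C = row A − 2·row B = (28, 1, −2)   [check: 1·90 − 2·31 = 28]
  31 = 1·28 + 3   → row D = row B − 1·row C = (3, −1, 3)   [check: −1·90 + 3·31 = 3]
  28 = 9·3 + 1   → row E = row C − 9·row D = (1, 10, −29)   [check: 10·90 − 29·31 = 1]
  3 = 3·1 + 0   → remainder 0, stop. gcd = 1 (last nonzero row E).
The gcd is 1, so 31 is invertible mod 90. The last nonzero row gives 10·90 − 29·31 = 1, so t = −29. So 31^(−1) ≡ −29 ≡ 61 (mod 90). Verify: 31 · 61 = 1891 ≡ 1 (mod 90). ✓

Final answer: 31^(−1) ≡ 61 (mod 90)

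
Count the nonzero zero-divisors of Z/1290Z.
In Z/1290Z each nonzero element is either a unit (gcd with 1290 is 1) or a zero-divisor (gcd > 1). The number of units is φ(1290): factorise 1290 = 2 · 3 · 5 · 43, so φ(1290) = (2 − 1) · (3 − 1) · (5 − 1) · (43 − 1) = 1 · 2 · 4 · 42 = 336. The nonzero elements number 1290 − 1 = 1289. Hence the nonzero zero-divisors number 1289 − 336 = 953.

Final answer: Z/1290Z has 953 nonzero zero-divisors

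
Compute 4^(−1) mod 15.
Apply the extended Euclidean algorithm to (15, 4), tracking rows (r, s, t) with s·15 + t·4 = r. Each division r_prev = q·r_cur + r_new produces the new row as (previous row) − q·(current row):
  row A: (15, 1, 0)   [1·15 + 0·4 = 15]
  row B: (4, 0, 1)   [0·15 + 1·4 = 4]
  15 = 3·4 + 3   → row C = row A − 3·row B = (3, 1, −3)   [check: 1·15 − 3·4 = 3]
  4 = 1·3 + 1   → row D = row B − 1·row C = (1, −1, 4)   [check: −1·15 + 4·4 = 1]
  3 = 3·1 + 0   → remainder 0, stop. gcd = 1 (last nonzero row D).
The gcd is 1, so 4 is invertible mod 15. The last nonzero row gives −1·15 + 4·4 = 1, so t = 4. So 4^(−1) ≡ 4 (mod 15). Verify: 4 · 4 = 16 ≡ 1 (mod 15). ✓

Final answer: 4^(−1) ≡ 4 (mod 15)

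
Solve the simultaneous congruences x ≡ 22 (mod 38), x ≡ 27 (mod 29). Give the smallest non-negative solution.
x ≡ 288 (mod 1102); the representative in [0, 1102) is 288

The moduli 38, 29 are pairwise coprime, so by the CRT there is a unique solution mod 38·29 = 1102.
Solve by successive substitution. Start with x ≡ 22 (mod 38).
  Combine with x ≡ 27 (mod 29): write x = 22 + 38·t and require 22 + 38·t ≡ 27 (mod 29), i.e. 38·t ≡ 27 − 22 ≡ 5 (mod 29). Since 38^(−1) ≡ 13 (mod 29) (38 ≡ 9 (mod 29)), t ≡ 13·5 ≡ 7 (mod 29). So x ≡ 22 + 38·7 = 288 (mod 1102).
Unique solution in [0, 1102): x = 288.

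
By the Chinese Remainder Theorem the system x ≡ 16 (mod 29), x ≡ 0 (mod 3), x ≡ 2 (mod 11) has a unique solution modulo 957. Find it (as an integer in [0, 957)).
x ≡ 915 (mod 957); the representative in [0, 957) is 915

The moduli 29, 3, 11 are pairwise coprime, so by the CRT there is a unique solution mod 29·3·11 = 957.
Solve by successive substitution. Start with x ≡ 16 (mod 29).
  Combine with x ≡ 0 (mod 3): write x = 16 + 29·t and require 16 + 29·t ≡ 0 (mod 3), i.e. 29·t ≡ 0 − 16 ≡ 2 (mod 3). Since 29^(−1) ≡ 2 (mod 3) (29 ≡ 2 (mod 3)), t ≡ 2·2 ≡ 1 (mod 3). So x ≡ 16 + 29·1 = 45 (mod 87).
  Combine with x ≡ 2 (mod 11): write x = 45 + 87·t and require 45 + 87·t ≡ 2 (mod 11), i.e. 87·t ≡ 2 − 45 ≡ 1 (mod 11). Since 87^(−1) ≡ 10 (mod 11) (87 ≡ 10 (mod 11)), t ≡ 10·1 ≡ 10 (mod 11). So x ≡ 45 + 87·10 = 915 (mod 957).
Unique solution in [0, 957): x = 915.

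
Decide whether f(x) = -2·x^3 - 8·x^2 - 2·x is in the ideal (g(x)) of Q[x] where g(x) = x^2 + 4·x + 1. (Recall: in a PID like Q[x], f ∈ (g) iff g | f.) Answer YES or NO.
In Q[x] the ideal (g) consists of all multiples of g, so f ∈ (g) iff g | f, i.e. iff the remainder of f on division by g is 0. Divide f by g (g is monic, so eliminate the leading term of the running remainder at each step):
  leading term -2·x^3: subtract (-2·x)·g(x) = -2·x^3 - 8·x^2 - 2·x, leaving 0
The remainder is 0, so f(x) = g(x) · h(x) with h(x) = -2·x. Hence g | f, i.e. f ∈ (g).

Final answer: YES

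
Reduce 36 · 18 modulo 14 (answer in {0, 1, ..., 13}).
Reduce the factors first: 36 ≡ 8, 18 ≡ 4 (mod 14), so 36 · 18 ≡ 8 · 4 (mod 14). 8 · 4 = 32. Dividing by 14: 32 = 2·14 + 4. So (36 · 18) mod 14 = 4.

Final answer: 4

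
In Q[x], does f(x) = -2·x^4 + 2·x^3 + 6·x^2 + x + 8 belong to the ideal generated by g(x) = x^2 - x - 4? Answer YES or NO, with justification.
In Q[x] the ideal (g) consists of all multiples of g, so f ∈ (g) iff g | f, i.e. iff the remainder of f on division by g is 0. Divide f by g (g is monic, so eliminate the leading term of the running remainder at each step):
  leading term -2·x^4: subtract (-2·x^2)·g(x) = -2·x^4 + 2·x^3 + 8·x^2, leaving -2·x^2 + x + 8
  leading term -2·x^2: subtract (-2)·g(x) = -2·x^2 + 2·x + 8, leaving -x
The remainder r(x) = -x ≠ 0 (and deg r < deg g), so g ∤ f, i.e. f ∉ (g).

Final answer: NO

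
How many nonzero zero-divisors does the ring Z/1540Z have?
Z/1540Z has 1059 nonzero zero-divisors

In Z/1540Z each nonzero element is either a unit (gcd with 1540 is 1) or a zero-divisor (gcd > 1). The number of units is φ(1540): factorise 1540 = 2^2 · 5 · 7 · 11, so φ(1540) = (2^2 − 2^1) · (5 − 1) · (7 − 1) · (11 − 1) = 2 · 4 · 6 · 10 = 480. The nonzero elements number 1540 − 1 = 1539. Hence the nonzero zero-divisors number 1539 − 480 = 1059.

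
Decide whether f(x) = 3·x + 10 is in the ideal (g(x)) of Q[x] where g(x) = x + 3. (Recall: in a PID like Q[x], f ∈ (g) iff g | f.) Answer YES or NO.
NO

In Q[x] the ideal (g) consists of all multiples of g, so f ∈ (g) iff g | f, i.e. iff the remainder of f on division by g is 0. Divide f by g (g is monic, so eliminate the leading term of the running remainder at each step):
  leading term 3·x: subtract (3)·g(x) = 3·x + 9, leaving 1
The remainder r(x) = 1 ≠ 0 (and deg r < deg g), so g ∤ f, i.e. f ∉ (g).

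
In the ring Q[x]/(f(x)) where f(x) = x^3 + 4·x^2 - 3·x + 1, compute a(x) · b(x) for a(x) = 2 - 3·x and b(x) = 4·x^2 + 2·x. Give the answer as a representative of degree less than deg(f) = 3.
First multiply in Q[x] without reducing: a · b = -12·x^3 + 2·x^2 + 4·x. Now divide by f(x) = x^3 + 4·x^2 - 3·x + 1, eliminating the leading term at each step:
  leading term -12·x^3: subtract (-12)·f(x) = -12·x^3 - 48·x^2 + 36·x - 12, leaving 50·x^2 - 32·x + 12
The degree is now < 3, so this is the remainder. Hence a · b ≡ 50·x^2 - 32·x + 12 in Q[x]/(f).

Final answer: a · b ≡ 50·x^2 - 32·x + 12 (mod f(x))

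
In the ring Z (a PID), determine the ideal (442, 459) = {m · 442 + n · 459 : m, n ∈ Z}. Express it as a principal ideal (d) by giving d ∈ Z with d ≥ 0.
(442, 459) = (17); d = 17

In the PID Z, (a, b) is generated by gcd(a, b). Compute gcd(459, 442) with the extended Euclidean algorithm, tracking rows (r, s, t) with s·459 + t·442 = r:
  row A: (459, 1, 0)   [1·459 + 0·442 = 459]
  row B: (442, 0, 1)   [0·459 + 1·442 = 442]
  459 = 1·442 + 17   → row C = row A − 1·row B = (17, 1, −1)   [check: 1·459 − 1·442 = 17]
  442 = 26·17 + 0   → remainder 0, stop. gcd = 17 (last nonzero row C).
So gcd(442, 459) = 17, with Bézout identity 1·459 − 1·442 = 17. Containment (⊇): the Bézout identity exhibits 17 as an element of (442, 459), giving (17) ⊆ (442, 459). Containment (⊆): since 17 | 442 and 17 | 459 (442 = 17·26, 459 = 17·27), every Z-linear combination of 442 and 459 is divisible by 17, so (442, 459) ⊆ (17). Therefore (442, 459) = (17), d = 17.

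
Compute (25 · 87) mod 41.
2

Reduce the factors first: 87 ≡ 5 (mod 41), so 25 · 87 ≡ 25 · 5 (mod 41). 25 · 5 = 125. Dividing by 41: 125 = 3·41 + 2. So (25 · 87) mod 41 = 2.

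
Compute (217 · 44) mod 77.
0

Reduce the factors first: 217 ≡ 63 (mod 77), so 217 · 44 ≡ 63 · 44 (mod 77). 63 · 44 = 2772. Dividing by 77: 2772 = 36·77 + 0. So (217 · 44) mod 77 = 0.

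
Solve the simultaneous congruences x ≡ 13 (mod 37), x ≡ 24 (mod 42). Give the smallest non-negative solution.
x ≡ 864 (mod 1554); the representative in [0, 1554) is 864

The moduli 37, 42 are pairwise coprime, so by the CRT there is a unique solution mod 37·42 = 1554.
Solve by successive substitution. Start with x ≡ 13 (mod 37).
  Combine with x ≡ 24 (mod 42): write x = 13 + 37·t and require 13 + 37·t ≡ 24 (mod 42), i.e. 37·t ≡ 24 − 13 ≡ 11 (mod 42). Since 37^(−1) ≡ 25 (mod 42), t ≡ 25·11 ≡ 23 (mod 42). So x ≡ 13 + 37·23 = 864 (mod 1554).
Unique solution in [0, 1554): x = 864.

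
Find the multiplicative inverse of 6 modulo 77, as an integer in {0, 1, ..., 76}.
Apply the extended Euclidean algorithm to (77, 6), tracking rows (r, s, t) with s·77 + t·6 = r. Each division r_prev = q·r_cur + r_new produces the new row as (previous row) − q·(current row):
  row A: (77, 1, 0)   [1·77 + 0·6 = 77]
  row B: (6, 0, 1)   [0·77 + 1·6 = 6]
  77 = 12·6 + 5   → row C = row A − 12·row B = (5, 1, −12)   [check: 1·77 − 12·6 = 5]
  6 = 1·5 + 1   → row D = row B − 1·row C = (1, −1, 13)   [check: −1·77 + 13·6 = 1]
  5 = 5·1 + 0   → remainder 0, stop. gcd = 1 (last nonzero row D).
The gcd is 1, so 6 is invertible mod 77. The last nonzero row gives −1·77 + 13·6 = 1, so t = 13. So 6^(−1) ≡ 13 (mod 77). Verify: 6 · 13 = 78 ≡ 1 (mod 77). ✓

Final answer: 6^(−1) ≡ 13 (mod 77)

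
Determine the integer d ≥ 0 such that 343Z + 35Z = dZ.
In the PID Z, (a, b) is generated by gcd(a, b). Compute gcd(343, 35) with the extended Euclidean algorithm, tracking rows (r, s, t) with s·343 + t·35 = r:
  row A: (343, 1, 0)   [1·343 + 0·35 = 343]
  row B: (35, 0, 1)   [0·343 + 1·35 = 35]
  343 = 9·35 + 28   → row C = row A − 9·row B = (28, 1, −9)   [check: 1·343 − 9·35 = 28]
  35 = 1·28 + 7   → row D = row B − 1·row C = (7, −1, 10)   [check: −1·343 + 10·35 = 7]
  28 = 4·7 + 0   → remainder 0, stop. gcd = 7 (last nonzero row D).
So gcd(343, 35) = 7, with Bézout identity −1·343 + 10·35 = 7. Containment (⊇): the Bézout identity exhibits 7 as an element of (343, 35), giving (7) ⊆ (343, 35). Containment (⊆): since 7 | 343 and 7 | 35 (343 = 7·49, 35 = 7·5), every Z-linear combination of 343 and 35 is divisible by 7, so (343, 35) ⊆ (7). Therefore (343, 35) = (7), d = 7.

Final answer: (343, 35) = (7); d = 7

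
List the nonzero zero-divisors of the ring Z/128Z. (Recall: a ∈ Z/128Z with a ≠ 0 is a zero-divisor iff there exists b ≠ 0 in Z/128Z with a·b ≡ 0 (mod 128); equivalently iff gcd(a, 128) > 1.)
An element a ∈ Z/128Z (with a ≠ 0) is a zero-divisor iff gcd(a, 128) > 1 (because a is a unit precisely when gcd(a, n) = 1, and in Z/nZ every nonzero, non-unit element is a zero-divisor). Scan a = 1, ..., 127 and keep those with gcd(a, 128) > 1:
  gcd(2, 128) = 2, gcd(4, 128) = 4, gcd(6, 128) = 2, gcd(8, 128) = 8, gcd(10, 128) = 2, gcd(12, 128) = 4, gcd(14, 128) = 2, gcd(16, 128) = 16, gcd(18, 128) = 2, gcd(20, 128) = 4, gcd(22, 128) = 2, gcd(24, 128) = 8, gcd(26, 128) = 2, gcd(28, 128) = 4, gcd(30, 128) = 2, gcd(32, 128) = 32, gcd(34, 128) = 2, gcd(36, 128) = 4, gcd(38, 128) = 2, gcd(40, 128) = 8, gcd(42, 128) = 2, gcd(44, 128) = 4, gcd(46, 128) = 2, gcd(48, 128) = 16, gcd(50, 128) = 2, gcd(52, 128) = 4, gcd(54, 128) = 2, gcd(56, 128) = 8, gcd(58, 128) = 2, gcd(60, 128) = 4, gcd(62, 128) = 2, gcd(64, 128) = 64, gcd(66, 128) = 2, gcd(68, 128) = 4, gcd(70, 128) = 2, gcd(72, 128) = 8, gcd(74, 128) = 2, gcd(76, 128) = 4, gcd(78, 128) = 2, gcd(80, 128) = 16, gcd(82, 128) = 2, gcd(84, 128) = 4, gcd(86, 128) = 2, gcd(88, 128) = 8, gcd(90, 128) = 2, gcd(92, 128) = 4, gcd(94, 128) = 2, gcd(96, 128) = 32, gcd(98, 128) = 2, gcd(100, 128) = 4, gcd(102, 128) = 2, gcd(104, 128) = 8, gcd(106, 128) = 2, gcd(108, 128) = 4, gcd(110, 128) = 2, gcd(112, 128) = 16, gcd(114, 128) = 2, gcd(116, 128) = 4, gcd(118, 128) = 2, gcd(120, 128) = 8, gcd(122, 128) = 2, gcd(124, 128) = 4, gcd(126, 128) = 2.
All other a ∈ {1, ..., 127} have gcd(a, 128) = 1 and are units. So the nonzero zero-divisors are exactly the 63 values of a appearing in this scan.

Final answer: nonzero zero-divisors of Z/128Z = {2, 4, 6, 8, 10, 12, 14, 16, 18, 20, 22, 24, 26, 28, 30, 32, 34, 36, 38, 40, 42, 44, 46, 48, 50, 52, 54, 56, 58, 60, 62, 64, 66, 68, 70, 72, 74, 76, 78, 80, 82, 84, 86, 88, 90, 92, 94, 96, 98, 100, 102, 104, 106, 108, 110, 112, 114, 116, 118, 120, 122, 124, 126}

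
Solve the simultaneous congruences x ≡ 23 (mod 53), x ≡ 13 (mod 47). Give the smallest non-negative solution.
x ≡ 765 (mod 2491); the representative in [0, 2491) is 765

The moduli 53, 47 are pairwise coprime, so by the CRT there is a unique solution mod 53·47 = 2491.
Solve by successive substitution. Start with x ≡ 23 (mod 53).
  Combine with x ≡ 13 (mod 47): write x = 23 + 53·t and require 23 + 53·t ≡ 13 (mod 47), i.e. 53·t ≡ 13 − 23 ≡ 37 (mod 47). Since 53^(−1) ≡ 8 (mod 47) (53 ≡ 6 (mod 47)), t ≡ 8·37 ≡ 14 (mod 47). So x ≡ 23 + 53·14 = 765 (mod 2491).
Unique solution in [0, 2491): x = 765.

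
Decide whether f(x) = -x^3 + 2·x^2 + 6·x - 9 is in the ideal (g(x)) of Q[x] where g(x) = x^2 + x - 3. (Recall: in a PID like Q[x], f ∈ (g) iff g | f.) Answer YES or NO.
In Q[x] the ideal (g) consists of all multiples of g, so f ∈ (g) iff g | f, i.e. iff the remainder of f on division by g is 0. Divide f by g (g is monic, so eliminate the leading term of the running remainder at each step):
  leading term -x^3: subtract (-x)·g(x) = -x^3 - x^2 + 3·x, leaving 3·x^2 + 3·x - 9
  leading term 3·x^2: subtract (3)·g(x) = 3·x^2 + 3·x - 9, leaving 0
The remainder is 0, so f(x) = g(x) · h(x) with h(x) = 3 - x. Hence g | f, i.e. f ∈ (g).

Final answer: YES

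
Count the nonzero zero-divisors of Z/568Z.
Z/568Z has 287 nonzero zero-divisors

In Z/568Z each nonzero element is either a unit (gcd with 568 is 1) or a zero-divisor (gcd > 1). The number of units is φ(568): factorise 568 = 2^3 · 71, so φ(568) = (2^3 − 2^2) · (71 − 1) = 4 · 70 = 280. The nonzero elements number 568 − 1 = 567. Hence the nonzero zero-divisors number 567 − 280 = 287.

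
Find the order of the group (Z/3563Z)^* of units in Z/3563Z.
|(Z/3563Z)^*| = 3048

(Z/3563Z)^* consists of the classes a with gcd(a, 3563) = 1, so its order is φ(3563). φ is multiplicative, with φ(p^e) = p^e − p^(e−1). Factorise 3563 = 7 · 509. Then
  φ(3563) = (7 − 1) · (509 − 1) = 6 · 508 = 3048.
Thus |(Z/3563Z)^*| = 3048.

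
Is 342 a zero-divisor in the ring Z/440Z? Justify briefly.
YES

gcd(342, 440) = 2 > 1, so 342 is not a unit in Z/440Z. In Z/nZ every nonzero non-unit is a zero-divisor: explicitly, take b = 440/gcd = 220 ≠ 0 (mod 440); then 342·220 = 75240 = 171·440, i.e. 342·220 ≡ 0 (mod 440). So 342 is a zero-divisor.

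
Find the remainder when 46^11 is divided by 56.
16

Use repeated squaring. Binary(11) = 1011. Walk through the bits of the exponent 11 left-to-right: at each bit after the leading one, square the running value, then multiply by 46 if the bit is 1 (always reducing mod 56):
  bit 1 = 1 (leading): start with 46.
  bit 2 = 0: square 46^2 = 2116 ≡ 44 (mod 56).
  bit 3 = 1: square 44^2 = 1936 ≡ 32; bit is 1, so multiply 32·46 = 1472 ≡ 16 (mod 56).
  bit 4 = 1: square 16^2 = 256 ≡ 32; bit is 1, so multiply 32·46 = 1472 ≡ 16 (mod 56).
Final value: 46^11 ≡ 16 (mod 56).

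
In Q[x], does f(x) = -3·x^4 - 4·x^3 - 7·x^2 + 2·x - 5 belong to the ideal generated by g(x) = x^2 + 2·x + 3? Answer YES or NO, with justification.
In Q[x] the ideal (g) consists of all multiples of g, so f ∈ (g) iff g | f, i.e. iff the remainder of f on division by g is 0. Divide f by g (g is monic, so eliminate the leading term of the running remainder at each step):
  leading term -3·x^4: subtract (-3·x^2)·g(x) = -3·x^4 - 6·x^3 - 9·x^2, leaving 2·x^3 + 2·x^2 + 2·x - 5
  leading term 2·x^3: subtract (2·x)·g(x) = 2·x^3 + 4·x^2 + 6·x, leaving -2·x^2 - 4·x - 5
  leading term -2·x^2: subtract (-2)·g(x) = -2·x^2 - 4·x - 6, leaving 1
The remainder r(x) = 1 ≠ 0 (and deg r < deg g), so g ∤ f, i.e. f ∉ (g).

Final answer: NO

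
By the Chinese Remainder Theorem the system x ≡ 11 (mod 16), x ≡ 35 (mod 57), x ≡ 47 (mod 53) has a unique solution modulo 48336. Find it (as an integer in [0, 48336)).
x ≡ 3227 (mod 48336); the representative in [0, 48336) is 3227

The moduli 16, 57, 53 are pairwise coprime, so by the CRT there is a unique solution mod 16·57·53 = 48336.
Solve by successive substitution. Start with x ≡ 11 (mod 16).
  Combine with x ≡ 35 (mod 57): write x = 11 + 16·t and require 11 + 16·t ≡ 35 (mod 57), i.e. 16·t ≡ 35 − 11 ≡ 24 (mod 57). Since 16^(−1) ≡ 25 (mod 57), t ≡ 25·24 ≡ 30 (mod 57). So x ≡ 11 + 16·30 = 491 (mod 912).
  Combine with x ≡ 47 (mod 53): write x = 491 + 912·t and require 491 + 912·t ≡ 47 (mod 53), i.e. 912·t ≡ 47 − 491 ≡ 33 (mod 53). Since 912^(−1) ≡ 29 (mod 53) (912 ≡ 11 (mod 53)), t ≡ 29·33 ≡ 3 (mod 53). So x ≡ 491 + 912·3 = 3227 (mod 48336).
Unique solution in [0, 48336): x = 3227.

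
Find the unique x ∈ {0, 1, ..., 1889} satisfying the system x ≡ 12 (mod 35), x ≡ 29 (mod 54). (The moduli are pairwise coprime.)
The moduli 35, 54 are pairwise coprime, so by the CRT there is a unique solution mod 35·54 = 1890.
Solve by successive substitution. Start with x ≡ 12 (mod 35).
  Combine with x ≡ 29 (mod 54): write x = 12 + 35·t and require 12 + 35·t ≡ 29 (mod 54), i.e. 35·t ≡ 29 − 12 ≡ 17 (mod 54). Since 35^(−1) ≡ 17 (mod 54), t ≡ 17·17 ≡ 19 (mod 54). So x ≡ 12 + 35·19 = 677 (mod 1890).
Unique solution in [0, 1890): x = 677.

Final answer: x ≡ 677 (mod 1890); the representative in [0, 1890) is 677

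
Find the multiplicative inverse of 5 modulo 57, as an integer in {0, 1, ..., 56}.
Apply the extended Euclidean algorithm to (57, 5), tracking rows (r, s, t) with s·57 + t·5 = r. Each division r_prev = q·r_cur + r_new produces the new row as (previous row) − q·(current row):
  row A: (57, 1, 0)   [1·57 + 0·5 = 57]
  row B: (5, 0, 1)   [0·57 + 1·5 = 5]
  57 = 11·5 + 2   → row C = row A − 11·row B = (2, 1, −11)   [check: 1·57 − 11·5 = 2]
  5 = 2·2 + 1   → row D = row B − 2·row C = (1, −2, 23)   [check: −2·57 + 23·5 = 1]
  2 = 2·1 + 0   → remainder 0, stop. gcd = 1 (last nonzero row D).
The gcd is 1, so 5 is invertible mod 57. The last nonzero row gives −2·57 + 23·5 = 1, so t = 23. So 5^(−1) ≡ 23 (mod 57). Verify: 5 · 23 = 115 ≡ 1 (mod 57). ✓

Final answer: 5^(−1) ≡ 23 (mod 57)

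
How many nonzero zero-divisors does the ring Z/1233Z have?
In Z/1233Z each nonzero element is either a unit (gcd with 1233 is 1) or a zero-divisor (gcd > 1). The number of units is φ(1233): factorise 1233 = 3^2 · 137, so φ(1233) = (3^2 − 3^1) · (137 − 1) = 6 · 136 = 816. The nonzero elements number 1233 − 1 = 1232. Hence the nonzero zero-divisors number 1232 − 816 = 416.

Final answer: Z/1233Z has 416 nonzero zero-divisors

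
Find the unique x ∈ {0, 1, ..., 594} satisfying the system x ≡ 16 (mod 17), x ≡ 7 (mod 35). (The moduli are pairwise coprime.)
x ≡ 322 (mod 595); the representative in [0, 595) is 322

The moduli 17, 35 are pairwise coprime, so by the CRT there is a unique solution mod 17·35 = 595.
Solve by successive substitution. Start with x ≡ 16 (mod 17).
  Combine with x ≡ 7 (mod 35): write x = 16 + 17·t and require 16 + 17·t ≡ 7 (mod 35), i.e. 17·t ≡ 7 − 16 ≡ 26 (mod 35). Since 17^(−1) ≡ 33 (mod 35), t ≡ 33·26 ≡ 18 (mod 35). So x ≡ 16 + 17·18 = 322 (mod 595).
Unique solution in [0, 595): x = 322.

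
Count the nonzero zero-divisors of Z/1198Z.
In Z/1198Z each nonzero element is either a unit (gcd with 1198 is 1) or a zero-divisor (gcd > 1). The number of units is φ(1198): factorise 1198 = 2 · 599, so φ(1198) = (2 − 1) · (599 − 1) = 1 · 598 = 598. The nonzero elements number 1198 − 1 = 1197. Hence the nonzero zero-divisors number 1197 − 598 = 599.

Final answer: Z/1198Z has 599 nonzero zero-divisors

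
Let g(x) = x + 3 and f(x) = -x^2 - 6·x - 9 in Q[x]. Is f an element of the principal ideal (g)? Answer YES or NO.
YES

In Q[x] the ideal (g) consists of all multiples of g, so f ∈ (g) iff g | f, i.e. iff the remainder of f on division by g is 0. Divide f by g (g is monic, so eliminate the leading term of the running remainder at each step):
  leading term -x^2: subtract (-x)·g(x) = -x^2 - 3·x, leaving -3·x - 9
  leading term -3·x: subtract (-3)·g(x) = -3·x - 9, leaving 0
The remainder is 0, so f(x) = g(x) · h(x) with h(x) = -x - 3. Hence g | f, i.e. f ∈ (g).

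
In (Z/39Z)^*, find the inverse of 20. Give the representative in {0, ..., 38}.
Apply the extended Euclidean algorithm to (39, 20), tracking rows (r, s, t) with s·39 + t·20 = r. Each division r_prev = q·r_cur + r_new produces the new row as (previous row) − q·(current row):
  row A: (39, 1, 0)   [1·39 + 0·20 = 39]
  row B: (20, 0, 1)   [0·39 + 1·20 = 20]
  39 = 1·20 + 19   → row C = row A − 1·row B = (19, 1, −1)   [check: 1·39 − 1·20 = 19]
  20 = 1·19 + 1   → row D = row B − 1·row C = (1, −1, 2)   [check: −1·39 + 2·20 = 1]
  19 = 19·1 + 0   → remainder 0, stop. gcd = 1 (last nonzero row D).
The gcd is 1, so 20 is invertible mod 39. The last nonzero row gives −1·39 + 2·20 = 1, so t = 2. So 20^(−1) ≡ 2 (mod 39). Verify: 20 · 2 = 40 ≡ 1 (mod 39). ✓

Final answer: 20^(−1) ≡ 2 (mod 39)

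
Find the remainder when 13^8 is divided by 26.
13

Use repeated squaring. Binary(8) = 1000. Walk through the bits of the exponent 8 left-to-right: at each bit after the leading one, square the running value, then multiply by 13 if the bit is 1 (always reducing mod 26):
  bit 1 = 1 (leading): start with 13.
  bit 2 = 0: square 13^2 = 169 ≡ 13 (mod 26).
  bit 3 = 0: square 13^2 = 169 ≡ 13 (mod 26).
  bit 4 = 0: square 13^2 = 169 ≡ 13 (mod 26).
Final value: 13^8 ≡ 13 (mod 26).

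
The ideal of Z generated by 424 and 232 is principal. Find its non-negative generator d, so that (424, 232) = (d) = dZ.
(424, 232) = (8); d = 8

In the PID Z, (a, b) is generated by gcd(a, b). Compute gcd(424, 232) with the extended Euclidean algorithm, tracking rows (r, s, t) with s·424 + t·232 = r:
  row A: (424, 1, 0)   [1·424 + 0·232 = 424]
  row B: (232, 0, 1)   [0·424 + 1·232 = 232]
  424 = 1·232 + 192   → row C = row A − 1·row B = (192, 1, −1)   [check: 1·424 − 1·232 = 192]
  232 = 1·192 + 40   → row D = row B − 1·row C = (40, −1, 2)   [check: −1·424 + 2·232 = 40]
  192 = 4·40 + 32   → row E = row C − 4·row D = (32, 5, −9)   [check: 5·424 − 9·232 = 32]
  40 = 1·32 + 8   → row F = row D − 1·row E = (8, −6, 11)   [check: −6·424 + 11·232 = 8]
  32 = 4·8 + 0   → remainder 0, stop. gcd = 8 (last nonzero row F).
So gcd(424, 232) = 8, with Bézout identity −6·424 + 11·232 = 8. Containment (⊇): the Bézout identity exhibits 8 as an element of (424, 232), giving (8) ⊆ (424, 232). Containment (⊆): since 8 | 424 and 8 | 232 (424 = 8·53, 232 = 8·29), every Z-linear combination of 424 and 232 is divisible by 8, so (424, 232) ⊆ (8). Therefore (424, 232) = (8), d = 8.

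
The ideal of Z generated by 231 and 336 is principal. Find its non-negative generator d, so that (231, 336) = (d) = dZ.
In the PID Z, (a, b) is generated by gcd(a, b). Compute gcd(336, 231) with the extended Euclidean algorithm, tracking rows (r, s, t) with s·336 + t·231 = r:
  row A: (336, 1, 0)   [1·336 + 0·231 = 336]
  row B: (231, 0, 1)   [0·336 + 1·231 = 231]
  336 = 1·231 + 105   → row C = row A − 1·row B = (105, 1, −1)   [check: 1·336 − 1·231 = 105]
  231 = 2·105 + 21   → row D = row B − 2·row C = (21, −2, 3)   [check: −2·336 + 3·231 = 21]
  105 = 5·21 + 0   → remainder 0, stop. gcd = 21 (last nonzero row D).
So gcd(231, 336) = 21, with Bézout identity −2·336 + 3·231 = 21. Containment (⊇): the Bézout identity exhibits 21 as an element of (231, 336), giving (21) ⊆ (231, 336). Containment (⊆): since 21 | 231 and 21 | 336 (231 = 21·11, 336 = 21·16), every Z-linear combination of 231 and 336 is divisible by 21, so (231, 336) ⊆ (21). Therefore (231, 336) = (21), d = 21.

Final answer: (231, 336) = (21); d = 21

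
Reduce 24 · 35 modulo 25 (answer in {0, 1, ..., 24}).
Reduce the factors first: 35 ≡ 10 (mod 25), so 24 · 35 ≡ 24 · 10 (mod 25). 24 · 10 = 240. Dividing by 25: 240 = 9·25 + 15. So (24 · 35) mod 25 = 15.

Final answer: 15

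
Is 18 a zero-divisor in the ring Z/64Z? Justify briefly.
gcd(18, 64) = 2 > 1, so 18 is not a unit in Z/64Z. In Z/nZ every nonzero non-unit is a zero-divisor: explicitly, take b = 64/gcd = 32 ≠ 0 (mod 64); then 18·32 = 576 = 9·64, i.e. 18·32 ≡ 0 (mod 64). So 18 is a zero-divisor.

Final answer: YES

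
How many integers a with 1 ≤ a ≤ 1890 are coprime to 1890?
The number of a ∈ {1, ..., 1890} with gcd(a, 1890) = 1 is by definition Euler's totient φ(1890). φ is multiplicative, with φ(p^e) = p^e − p^(e−1). Factorise 1890 = 2 · 3^3 · 5 · 7. Then
  φ(1890) = (2 − 1) · (3^3 − 3^2) · (5 − 1) · (7 − 1) = 1 · 18 · 4 · 6 = 432.
So there are 432 such integers.

Final answer: 432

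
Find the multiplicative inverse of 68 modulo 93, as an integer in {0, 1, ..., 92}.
68^(−1) ≡ 26 (mod 93)

Apply the extended Euclidean algorithm to (93, 68), tracking rows (r, s, t) with s·93 + t·68 = r. Each division r_prev = q·r_cur + r_new produces the new row as (previous row) − q·(current row):
  row A: (93, 1, 0)   [1·93 + 0·68 = 93]
  row B: (68, 0, 1)   [0·93 + 1·68 = 68]
  93 = 1·68 + 25   → row C = row A − 1·row B = (25, 1, −1)   [check: 1·93 − 1·68 = 25]
  68 = 2·25 + 18   → row D = row B − 2·row C = (18, −2, 3)   [check: −2·93 + 3·68 = 18]
  25 = 1·18 + 7   → row E = row C − 1·row D = (7, 3, −4)   [check: 3·93 − 4·68 = 7]
  18 = 2·7 + 4   → row F = row D − 2·row E = (4, −8, 11)   [check: −8·93 + 11·68 = 4]
  7 = 1·4 + 3   → row G = row E − 1·row F = (3, 11, −15)   [check: 11·93 − 15·68 = 3]
  4 = 1·3 + 1   → row H = row F − 1·row G = (1, −19, 26)   [check: −19·93 + 26·68 = 1]
  3 = 3·1 + 0   → remainder 0, stop. gcd = 1 (last nonzero row H).
The gcd is 1, so 68 is invertible mod 93. The last nonzero row gives −19·93 + 26·68 = 1, so t = 26. So 68^(−1) ≡ 26 (mod 93). Verify: 68 · 26 = 1768 ≡ 1 (mod 93). ✓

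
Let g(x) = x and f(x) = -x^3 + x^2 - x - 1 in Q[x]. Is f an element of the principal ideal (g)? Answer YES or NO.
NO

In Q[x] the ideal (g) consists of all multiples of g, so f ∈ (g) iff g | f, i.e. iff the remainder of f on division by g is 0. Divide f by g (g is monic, so eliminate the leading term of the running remainder at each step):
  leading term -x^3: subtract (-x^2)·g(x) = -x^3, leaving x^2 - x - 1
  leading term x^2: subtract (x)·g(x) = x^2, leaving -x - 1
  leading term -x: subtract (-1)·g(x) = -x, leaving -1
The remainder r(x) = -1 ≠ 0 (and deg r < deg g), so g ∤ f, i.e. f ∉ (g).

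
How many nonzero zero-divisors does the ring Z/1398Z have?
In Z/1398Z each nonzero element is either a unit (gcd with 1398 is 1) or a zero-divisor (gcd > 1). The number of units is φ(1398): factorise 1398 = 2 · 3 · 233, so φ(1398) = (2 − 1) · (3 − 1) · (233 − 1) = 1 · 2 · 232 = 464. The nonzero elements number 1398 − 1 = 1397. Hence the nonzero zero-divisors number 1397 − 464 = 933.

Final answer: Z/1398Z has 933 nonzero zero-divisors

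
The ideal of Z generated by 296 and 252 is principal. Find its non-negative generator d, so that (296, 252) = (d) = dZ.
In the PID Z, (a, b) is generated by gcd(a, b). Compute gcd(296, 252) with the extended Euclidean algorithm, tracking rows (r, s, t) with s·296 + t·252 = r:
  row A: (296, 1, 0)   [1·296 + 0·252 = 296]
  row B: (252, 0, 1)   [0·296 + 1·252 = 252]
  296 = 1·252 + 44   → row C = row A − 1·row B = (44, 1, −1)   [check: 1·296 − 1·252 = 44]
  252 = 5·44 + 32   → row D = row B − 5·row C = (32, −5, 6)   [check: −5·296 + 6·252 = 32]
  44 = 1·32 + 12   → row E = row C − 1·row D = (12, 6, −7)   [check: 6·296 − 7·252 = 12]
  32 = 2·12 + 8   → row F = row D − 2·row E = (8, −17, 20)   [check: −17·296 + 20·252 = 8]
  12 = 1·8 + 4   → row G = row E − 1·row F = (4, 23, −27)   [check: 23·296 − 27·252 = 4]
  8 = 2·4 + 0   → remainder 0, stop. gcd = 4 (last nonzero row G).
So gcd(296, 252) = 4, with Bézout identity 23·296 − 27·252 = 4. Containment (⊇): the Bézout identity exhibits 4 as an element of (296, 252), giving (4) ⊆ (296, 252). Containment (⊆): since 4 | 296 and 4 | 252 (296 = 4·74, 252 = 4·63), every Z-linear combination of 296 and 252 is divisible by 4, so (296, 252) ⊆ (4). Therefore (296, 252) = (4), d = 4.

Final answer: (296, 252) = (4); d = 4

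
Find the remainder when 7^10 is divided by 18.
7

Use repeated squaring. Binary(10) = 1010. Walk through the bits of the exponent 10 left-to-right: at each bit after the leading one, square the running value, then multiply by 7 if the bit is 1 (always reducing mod 18):
  bit 1 = 1 (leading): start with 7.
  bit 2 = 0: square 7^2 = 49 ≡ 13 (mod 18).
  bit 3 = 1: square 13^2 = 169 ≡ 7; bit is 1, so multiply 7·7 = 49 ≡ 13 (mod 18).
  bit 4 = 0: square 13^2 = 169 ≡ 7 (mod 18).
Final value: 7^10 ≡ 7 (mod 18).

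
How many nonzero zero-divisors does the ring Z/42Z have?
In Z/42Z each nonzero element is either a unit (gcd with 42 is 1) or a zero-divisor (gcd > 1). The number of units is φ(42): factorise 42 = 2 · 3 · 7, so φ(42) = (2 − 1) · (3 − 1) · (7 − 1) = 1 · 2 · 6 = 12. The nonzero elements number 42 − 1 = 41. Hence the nonzero zero-divisors number 41 − 12 = 29.

Final answer: Z/42Z has 29 nonzero zero-divisors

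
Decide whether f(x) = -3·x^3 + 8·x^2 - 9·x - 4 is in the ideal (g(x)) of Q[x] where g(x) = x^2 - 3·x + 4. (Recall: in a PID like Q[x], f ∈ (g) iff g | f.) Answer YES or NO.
YES

In Q[x] the ideal (g) consists of all multiples of g, so f ∈ (g) iff g | f, i.e. iff the remainder of f on division by g is 0. Divide f by g (g is monic, so eliminate the leading term of the running remainder at each step):
  leading term -3·x^3: subtract (-3·x)·g(x) = -3·x^3 + 9·x^2 - 12·x, leaving -x^2 + 3·x - 4
  leading term -x^2: subtract (-1)·g(x) = -x^2 + 3·x - 4, leaving 0
The remainder is 0, so f(x) = g(x) · h(x) with h(x) = -3·x - 1. Hence g | f, i.e. f ∈ (g).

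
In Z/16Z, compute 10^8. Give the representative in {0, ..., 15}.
Use repeated squaring. Binary(8) = 1000. Walk through the bits of the exponent 8 left-to-right: at each bit after the leading one, square the running value, then multiply by 10 if the bit is 1 (always reducing mod 16):
  bit 1 = 1 (leading): start with 10.
  bit 2 = 0: square 10^2 = 100 ≡ 4 (mod 16).
  bit 3 = 0: square 4^2 = 16 ≡ 0 (mod 16).
  bit 4 = 0: square 0^2 = 0 (mod 16).
Final value: 10^8 ≡ 0 (mod 16).

Final answer: 0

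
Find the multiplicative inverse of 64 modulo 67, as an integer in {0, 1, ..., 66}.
Apply the extended Euclidean algorithm to (67, 64), tracking rows (r, s, t) with s·67 + t·64 = r. Each division r_prev = q·r_cur + r_new produces the new row as (previous row) − q·(current row):
  row A: (67, 1, 0)   [1·67 + 0·64 = 67]
  row B: (64, 0, 1)   [0·67 + 1·64 = 64]
  67 = 1·64 + 3   → row C = row A − 1·row B = (3, 1, −1)   [check: 1·67 − 1·64 = 3]
  64 = 21·3 + 1   → row D = row B − 21·row C = (1, −21, 22)   [check: −21·67 + 22·64 = 1]
  3 = 3·1 + 0   → remainder 0, stop. gcd = 1 (last nonzero row D).
The gcd is 1, so 64 is invertible mod 67. The last nonzero row gives −21·67 + 22·64 = 1, so t = 22. So 64^(−1) ≡ 22 (mod 67). Verify: 64 · 22 = 1408 ≡ 1 (mod 67). ✓

Final answer: 64^(−1) ≡ 22 (mod 67)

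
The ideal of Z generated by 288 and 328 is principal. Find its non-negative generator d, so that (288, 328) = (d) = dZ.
In the PID Z, (a, b) is generated by gcd(a, b). Compute gcd(328, 288) with the extended Euclidean algorithm, tracking rows (r, s, t) with s·328 + t·288 = r:
  row A: (328, 1, 0)   [1·328 + 0·288 = 328]
  row B: (288, 0, 1)   [0·328 + 1·288 = 288]
  328 = 1·288 + 40   → row C = row A − 1·row B = (40, 1, −1)   [check: 1·328 − 1·288 = 40]
  288 = 7·40 + 8   → row D = row B − 7·row C = (8, −7, 8)   [check: −7·328 + 8·288 = 8]
  40 = 5·8 + 0   → remainder 0, stop. gcd = 8 (last nonzero row D).
So gcd(288, 328) = 8, with Bézout identity −7·328 + 8·288 = 8. Containment (⊇): the Bézout identity exhibits 8 as an element of (288, 328), giving (8) ⊆ (288, 328). Containment (⊆): since 8 | 288 and 8 | 328 (288 = 8·36, 328 = 8·41), every Z-linear combination of 288 and 328 is divisible by 8, so (288, 328) ⊆ (8). Therefore (288, 328) = (8), d = 8.

Final answer: (288, 328) = (8); d = 8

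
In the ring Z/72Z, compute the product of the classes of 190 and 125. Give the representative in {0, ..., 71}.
Reduce the factors first: 190 ≡ 46, 125 ≡ 53 (mod 72), so 190 · 125 ≡ 46 · 53 (mod 72). 46 · 53 = 2438. Dividing by 72: 2438 = 33·72 + 62. So (190 · 125) mod 72 = 62.

Final answer: 62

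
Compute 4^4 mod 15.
1

Use repeated squaring. Binary(4) = 100. Walk through the bits of the exponent 4 left-to-right: at each bit after the leading one, square the running value, then multiply by 4 if the bit is 1 (always reducing mod 15):
  bit 1 = 1 (leading): start with 4.
  bit 2 = 0: square 4^2 = 16 ≡ 1 (mod 15).
  bit 3 = 0: square 1^2 = 1 (mod 15).
Final value: 4^4 ≡ 1 (mod 15).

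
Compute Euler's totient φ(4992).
φ is multiplicative, with φ(p^e) = p^e − p^(e−1). Factorise 4992 = 2^7 · 3 · 13. Then
  φ(4992) = (2^7 − 2^6) · (3 − 1) · (13 − 1) = 64 · 2 · 12 = 1536.

Final answer: φ(4992) = 1536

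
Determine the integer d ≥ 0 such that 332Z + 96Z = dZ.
In the PID Z, (a, b) is generated by gcd(a, b). Compute gcd(332, 96) with the extended Euclidean algorithm, tracking rows (r, s, t) with s·332 + t·96 = r:
  row A: (332, 1, 0)   [1·332 + 0·96 = 332]
  row B: (96, 0, 1)   [0·332 + 1·96 = 96]
  332 = 3·96 + 44   → row C = row A − 3·row B = (44, 1, −3)   [check: 1·332 − 3·96 = 44]
  96 = 2·44 + 8   → row D = row B − 2·row C = (8, −2, 7)   [check: −2·332 + 7·96 = 8]
  44 = 5·8 + 4   → row E = row C − 5·row D = (4, 11, −38)   [check: 11·332 − 38·96 = 4]
  8 = 2·4 + 0   → remainder 0, stop. gcd = 4 (last nonzero row E).
So gcd(332, 96) = 4, with Bézout identity 11·332 − 38·96 = 4. Containment (⊇): the Bézout identity exhibits 4 as an element of (332, 96), giving (4) ⊆ (332, 96). Containment (⊆): since 4 | 332 and 4 | 96 (332 = 4·83, 96 = 4·24), every Z-linear combination of 332 and 96 is divisible by 4, so (332, 96) ⊆ (4). Therefore (332, 96) = (4), d = 4.

Final answer: (332, 96) = (4); d = 4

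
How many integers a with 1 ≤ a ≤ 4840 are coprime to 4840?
1760

The number of a ∈ {1, ..., 4840} with gcd(a, 4840) = 1 is by definition Euler's totient φ(4840). φ is multiplicative, with φ(p^e) = p^e − p^(e−1). Factorise 4840 = 2^3 · 5 · 11^2. Then
  φ(4840) = (2^3 − 2^2) · (5 − 1) · (11^2 − 11^1) = 4 · 4 · 110 = 1760.
So there are 1760 such integers.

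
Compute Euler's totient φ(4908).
φ is multiplicative, with φ(p^e) = p^e − p^(e−1). Factorise 4908 = 2^2 · 3 · 409. Then
  φ(4908) = (2^2 − 2^1) · (3 − 1) · (409 − 1) = 2 · 2 · 408 = 1632.

Final answer: φ(4908) = 1632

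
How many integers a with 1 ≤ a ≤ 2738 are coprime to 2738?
1332

The number of a ∈ {1, ..., 2738} with gcd(a, 2738) = 1 is by definition Euler's totient φ(2738). φ is multiplicative, with φ(p^e) = p^e − p^(e−1). Factorise 2738 = 2 · 37^2. Then
  φ(2738) = (2 − 1) · (37^2 − 37^1) = 1 · 1332 = 1332.
So there are 1332 such integers.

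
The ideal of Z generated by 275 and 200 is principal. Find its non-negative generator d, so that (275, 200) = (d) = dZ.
In the PID Z, (a, b) is generated by gcd(a, b). Compute gcd(275, 200) with the extended Euclidean algorithm, tracking rows (r, s, t) with s·275 + t·200 = r:
  row A: (275, 1, 0)   [1·275 + 0·200 = 275]
  row B: (200, 0, 1)   [0·275 + 1·200 = 200]
  275 = 1·200 + 75   → row C = row A − 1·row B = (75, 1, −1)   [check: 1·275 − 1·200 = 75]
  200 = 2·75 + 50   → row D = row B − 2·row C = (50, −2, 3)   [check: −2·275 + 3·200 = 50]
  75 = 1·50 + 25   → row E = row C − 1·row D = (25, 3, −4)   [check: 3·275 − 4·200 = 25]
  50 = 2·25 + 0   → remainder 0, stop. gcd = 25 (last nonzero row E).
So gcd(275, 200) = 25, with Bézout identity 3·275 − 4·200 = 25. Containment (⊇): the Bézout identity exhibits 25 as an element of (275, 200), giving (25) ⊆ (275, 200). Containment (⊆): since 25 | 275 and 25 | 200 (275 = 25·11, 200 = 25·8), every Z-linear combination of 275 and 200 is divisible by 25, so (275, 200) ⊆ (25). Therefore (275, 200) = (25), d = 25.

Final answer: (275, 200) = (25); d = 25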